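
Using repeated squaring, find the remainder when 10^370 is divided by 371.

10^1 ≡ 10 (mod 371)
10^2 ≡ 10^2 = 100 ≡ 100 (mod 371)
10^4 ≡ 100^2 = 10000 ≡ 354 (mod 371)
10^8 ≡ 354^2 = 125316 ≡ 289 (mod 371)
10^16 ≡ 289^2 = 83521 ≡ 46 (mod 371)
10^32 ≡ 46^2 = 2116 ≡ 261 (mod 371)
10^64 ≡ 261^2 = 68121 ≡ 228 (mod 371)
10^128 ≡ 228^2 = 51984 ≡ 44 (mod 371)
10^256 ≡ 44^2 = 1936 ≡ 81 (mod 371)
370 = 256 + 64 + 32 + 16 + 2 in binary powers of 2.
So 10^370 ≡ 81 · 228 · 261 · 46 · 100 ≡ 102 (mod 371).
Since 102 ≠ 1, base 10 is a Fermat witness: 371 is composite.

102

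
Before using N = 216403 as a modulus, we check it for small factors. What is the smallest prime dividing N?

216403 is odd.
Digit sum 16, not divisible by 3.
Ends in 3: not divisible by 5.
7: 216403 = 7·30914 + 5
11: 216403 = 11·19673

11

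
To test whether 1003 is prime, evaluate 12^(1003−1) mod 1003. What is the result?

12^1 ≡ 12 (mod 1003)
12^2 ≡ 12^2 = 144 ≡ 144 (mod 1003)
12^4 ≡ 144^2 = 20736 ≡ 676 (mod 1003)
12^8 ≡ 676^2 = 456976 ≡ 611 (mod 1003)
12^16 ≡ 611^2 = 373321 ≡ 205 (mod 1003)
12^32 ≡ 205^2 = 42025 ≡ 902 (mod 1003)
12^64 ≡ 902^2 = 813604 ≡ 171 (mod 1003)
12^128 ≡ 171^2 = 29241 ≡ 154 (mod 1003)
12^256 ≡ 154^2 = 23716 ≡ 647 (mod 1003)
12^512 ≡ 647^2 = 418609 ≡ 358 (mod 1003)
1002 = 512 + 256 + 128 + 64 + 32 + 8 + 2 in binary powers of 2.
So 12^1002 ≡ 358 · 647 · 154 · 171 · 902 · 611 · 144 ≡ 264 (mod 1003).
Since 264 ≠ 1, base 12 is a Fermat witness: 1003 is composite.

264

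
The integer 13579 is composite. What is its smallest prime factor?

37

13579 is odd.
Digit sum 25, not divisible by 3.
Ends in 9: not divisible by 5.
7: 13579 = 7·1939 + 6
11: 13579 = 11·1234 + 5
13: 13579 = 13·1044 + 7
17: 13579 = 17·798 + 13
19: 13579 = 19·714 + 13
23: 13579 = 23·590 + 9
29: 13579 = 29·468 + 7
31: 13579 = 31·438 + 1
37: 13579 = 37·367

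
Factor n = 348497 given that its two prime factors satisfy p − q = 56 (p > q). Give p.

Since p = q + 56, we have 348497 = q(q + 56), so q² + 56q − 348497 = 0.
Discriminant: 56² + 4·348497 = 3136 + 1393988 = 1397124; √1397124 = 1182.
q = (−56 + 1182)/2 = 563, and p = q + 56 = 619.
Check: 563 · 619 = 348497.

619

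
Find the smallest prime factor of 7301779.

47

7301779 is odd.
Digit sum 34, not divisible by 3.
Ends in 9: not divisible by 5.
7: 7301779 = 7·1043111 + 2
11: 7301779 = 11·663798 + 1
13: 7301779 = 13·561675 + 4
17: 7301779 = 17·429516 + 7
19: 7301779 = 19·384304 + 3
23: 7301779 = 23·317468 + 15
29: 7301779 = 29·251785 + 14
31: 7301779 = 31·235541 + 8
37: 7301779 = 37·197345 + 14
41: 7301779 = 41·178092 + 7
43: 7301779 = 43·169808 + 35
47: 7301779 = 47·155357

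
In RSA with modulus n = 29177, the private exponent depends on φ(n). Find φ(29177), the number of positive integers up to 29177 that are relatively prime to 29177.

Factor: 29177 = 163 · 179.
φ(29177) = (163−1) · (179−1) = 162 · 178 = 28836.

28836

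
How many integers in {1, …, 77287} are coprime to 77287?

Factor: 77287 = 7 · 61 · 181.
φ(77287) = (7−1) · (61−1) · (181−1) = 6 · 60 · 180 = 64800.

64800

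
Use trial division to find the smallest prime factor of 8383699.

53

8383699 is odd.
Digit sum 46, not divisible by 3.
Ends in 9: not divisible by 5.
7: 8383699 = 7·1197671 + 2
11: 8383699 = 11·762154 + 5
13: 8383699 = 13·644899 + 12
17: 8383699 = 17·493158 + 13
19: 8383699 = 19·441247 + 6
23: 8383699 = 23·364508 + 15
29: 8383699 = 29·289093 + 2
31: 8383699 = 31·270441 + 28
37: 8383699 = 37·226586 + 17
41: 8383699 = 41·204480 + 19
43: 8383699 = 43·194969 + 32
47: 8383699 = 47·178376 + 27
53: 8383699 = 53·158183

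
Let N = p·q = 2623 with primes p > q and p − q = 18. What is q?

Since p = q + 18, we have 2623 = q(q + 18), so q² + 18q − 2623 = 0.
Discriminant: 18² + 4·2623 = 324 + 10492 = 10816; √10816 = 104.
q = (−18 + 104)/2 = 43, and p = q + 18 = 61.
Check: 43 · 61 = 2623.

43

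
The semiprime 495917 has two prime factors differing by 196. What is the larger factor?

809

Since p = q + 196, we have 495917 = q(q + 196), so q² + 196q − 495917 = 0.
Discriminant: 196² + 4·495917 = 38416 + 1983668 = 2022084; √2022084 = 1422.
q = (−196 + 1422)/2 = 613, and p = q + 196 = 809.
Check: 613 · 809 = 495917.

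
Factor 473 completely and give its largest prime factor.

43

473 = 11 · 43
43 is prime.
So 473 = 11 · 43; the largest prime factor is 43.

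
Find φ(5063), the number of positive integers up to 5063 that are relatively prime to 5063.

Factor: 5063 = 61 · 83.
φ(5063) = (61−1) · (83−1) = 60 · 82 = 4920.

4920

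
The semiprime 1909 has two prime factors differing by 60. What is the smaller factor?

Since p = q + 60, we have 1909 = q(q + 60), so q² + 60q − 1909 = 0.
Discriminant: 60² + 4·1909 = 3600 + 7636 = 11236; √11236 = 106.
q = (−60 + 106)/2 = 23, and p = q + 60 = 83.
Check: 23 · 83 = 1909.

23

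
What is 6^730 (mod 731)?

49

6^1 ≡ 6 (mod 731)
6^2 ≡ 6^2 = 36 ≡ 36 (mod 731)
6^4 ≡ 36^2 = 1296 ≡ 565 (mod 731)
6^8 ≡ 565^2 = 319225 ≡ 509 (mod 731)
6^16 ≡ 509^2 = 259081 ≡ 307 (mod 731)
6^32 ≡ 307^2 = 94249 ≡ 681 (mod 731)
6^64 ≡ 681^2 = 463761 ≡ 307 (mod 731)
6^128 ≡ 307^2 = 94249 ≡ 681 (mod 731)
6^256 ≡ 681^2 = 463761 ≡ 307 (mod 731)
6^512 ≡ 307^2 = 94249 ≡ 681 (mod 731)
730 = 512 + 128 + 64 + 16 + 8 + 2 in binary powers of 2.
So 6^730 ≡ 681 · 681 · 307 · 307 · 509 · 36 ≡ 49 (mod 731).
Since 49 ≠ 1, base 6 is a Fermat witness: 731 is composite.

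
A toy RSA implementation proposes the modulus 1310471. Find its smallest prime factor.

1310471 is odd.
Digit sum 17, not divisible by 3.
Ends in 1: not divisible by 5.
7: 1310471 = 7·187210 + 1
11: 1310471 = 11·119133 + 8
13: 1310471 = 13·100805 + 6
17: 1310471 = 17·77086 + 9
19: 1310471 = 19·68972 + 3
23: 1310471 = 23·56977

23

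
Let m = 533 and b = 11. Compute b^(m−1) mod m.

11^1 ≡ 11 (mod 533)
11^2 ≡ 11^2 = 121 ≡ 121 (mod 533)
11^4 ≡ 121^2 = 14641 ≡ 250 (mod 533)
11^8 ≡ 250^2 = 62500 ≡ 139 (mod 533)
11^16 ≡ 139^2 = 19321 ≡ 133 (mod 533)
11^32 ≡ 133^2 = 17689 ≡ 100 (mod 533)
11^64 ≡ 100^2 = 10000 ≡ 406 (mod 533)
11^128 ≡ 406^2 = 164836 ≡ 139 (mod 533)
11^256 ≡ 139^2 = 19321 ≡ 133 (mod 533)
11^512 ≡ 133^2 = 17689 ≡ 100 (mod 533)
532 = 512 + 16 + 4 in binary powers of 2.
So 11^532 ≡ 100 · 133 · 250 ≡ 146 (mod 533).
Since 146 ≠ 1, base 11 is a Fermat witness: 533 is composite.

146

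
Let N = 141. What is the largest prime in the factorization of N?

47

141 = 3 · 47
47 is prime.
So 141 = 3 · 47; the largest prime factor is 47.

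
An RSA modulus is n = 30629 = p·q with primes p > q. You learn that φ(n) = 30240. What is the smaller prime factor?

109

φ(n) = (p−1)(q−1) = n − (p+q) + 1, so p + q = 30629 − 30240 + 1 = 390.
p and q are the roots of t² − 390t + 30629 = 0.
Discriminant: 390² − 4·30629 = 152100 − 122516 = 29584; √29584 = 172.
q = (390 − 172)/2 = 109, p = (390 + 172)/2 = 281.
Check: 109 · 281 = 30629.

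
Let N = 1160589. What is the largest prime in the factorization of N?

1160589 = 3 · 386863
386863 = 59 · 6557
6557 = 79 · 83
83 is prime.
So 1160589 = 3 · 59 · 79 · 83; the largest prime factor is 83.

83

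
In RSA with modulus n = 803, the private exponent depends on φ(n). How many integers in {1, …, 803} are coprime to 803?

Factor: 803 = 11 · 73.
φ(803) = (11−1) · (73−1) = 10 · 72 = 720.

720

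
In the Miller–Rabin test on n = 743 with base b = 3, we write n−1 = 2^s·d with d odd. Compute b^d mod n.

743 − 1 = 742 = 2^1 · 371, so d = 371.
3^1 ≡ 3 (mod 743)
3^2 ≡ 3^2 = 9 ≡ 9 (mod 743)
3^4 ≡ 9^2 = 81 ≡ 81 (mod 743)
3^8 ≡ 81^2 = 6561 ≡ 617 (mod 743)
3^16 ≡ 617^2 = 380689 ≡ 273 (mod 743)
3^32 ≡ 273^2 = 74529 ≡ 229 (mod 743)
3^64 ≡ 229^2 = 52441 ≡ 431 (mod 743)
3^128 ≡ 431^2 = 185761 ≡ 11 (mod 743)
3^256 ≡ 11^2 = 121 ≡ 121 (mod 743)
371 = 256 + 64 + 32 + 16 + 2 + 1 in binary powers of 2.
So 3^371 ≡ 121 · 431 · 229 · 273 · 9 · 3 ≡ 1 (mod 743).
Since 3^d ≡ 1 (mod 743), base 3 does not prove 743 composite.

1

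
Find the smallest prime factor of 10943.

10943 is odd.
Digit sum 17, not divisible by 3.
Ends in 3: not divisible by 5.
7: 10943 = 7·1563 + 2
11: 10943 = 11·994 + 9
13: 10943 = 13·841 + 10
17: 10943 = 17·643 + 12
19: 10943 = 19·575 + 18
23: 10943 = 23·475 + 18
29: 10943 = 29·377 + 10
31: 10943 = 31·353

31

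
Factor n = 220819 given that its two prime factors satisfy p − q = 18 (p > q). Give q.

461

Since p = q + 18, we have 220819 = q(q + 18), so q² + 18q − 220819 = 0.
Discriminant: 18² + 4·220819 = 324 + 883276 = 883600; √883600 = 940.
q = (−18 + 940)/2 = 461, and p = q + 18 = 479.
Check: 461 · 479 = 220819.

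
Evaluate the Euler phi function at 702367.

670680

Factor: 702367 = 31 · 139 · 163.
φ(702367) = (31−1) · (139−1) · (163−1) = 30 · 138 · 162 = 670680.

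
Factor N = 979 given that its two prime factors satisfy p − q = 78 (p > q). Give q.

Since p = q + 78, we have 979 = q(q + 78), so q² + 78q − 979 = 0.
Discriminant: 78² + 4·979 = 6084 + 3916 = 10000; √10000 = 100.
q = (−78 + 100)/2 = 11, and p = q + 78 = 89.
Check: 11 · 89 = 979.

11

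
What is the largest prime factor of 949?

73

949 = 13 · 73
73 is prime.
So 949 = 13 · 73; the largest prime factor is 73.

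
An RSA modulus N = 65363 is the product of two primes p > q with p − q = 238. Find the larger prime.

401

Since p = q + 238, we have 65363 = q(q + 238), so q² + 238q − 65363 = 0.
Discriminant: 238² + 4·65363 = 56644 + 261452 = 318096; √318096 = 564.
q = (−238 + 564)/2 = 163, and p = q + 238 = 401.
Check: 163 · 401 = 65363.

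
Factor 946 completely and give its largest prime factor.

43

946 = 2 · 473
473 = 11 · 43
43 is prime.
So 946 = 2 · 11 · 43; the largest prime factor is 43.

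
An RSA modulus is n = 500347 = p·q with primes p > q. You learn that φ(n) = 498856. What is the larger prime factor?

983

φ(n) = (p−1)(q−1) = n − (p+q) + 1, so p + q = 500347 − 498856 + 1 = 1492.
p and q are the roots of t² − 1492t + 500347 = 0.
Discriminant: 1492² − 4·500347 = 2226064 − 2001388 = 224676; √224676 = 474.
q = (1492 − 474)/2 = 509, p = (1492 + 474)/2 = 983.
Check: 509 · 983 = 500347.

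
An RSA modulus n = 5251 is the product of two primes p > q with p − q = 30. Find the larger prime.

89

Since p = q + 30, we have 5251 = q(q + 30), so q² + 30q − 5251 = 0.
Discriminant: 30² + 4·5251 = 900 + 21004 = 21904; √21904 = 148.
q = (−30 + 148)/2 = 59, and p = q + 30 = 89.
Check: 59 · 89 = 5251.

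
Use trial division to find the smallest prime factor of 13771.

13771 is odd.
Digit sum 19, not divisible by 3.
Ends in 1: not divisible by 5.
7: 13771 = 7·1967 + 2
11: 13771 = 11·1251 + 10
13: 13771 = 13·1059 + 4
17: 13771 = 17·810 + 1
19: 13771 = 19·724 + 15
23: 13771 = 23·598 + 17
29: 13771 = 29·474 + 25
31: 13771 = 31·444 + 7
37: 13771 = 37·372 + 7
41: 13771 = 41·335 + 36
43: 13771 = 43·320 + 11
47: 13771 = 47·293

47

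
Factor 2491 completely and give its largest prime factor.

2491 = 47 · 53
53 is prime.
So 2491 = 47 · 53; the largest prime factor is 53.

53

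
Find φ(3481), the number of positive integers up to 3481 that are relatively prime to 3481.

3422

Factor: 3481 = 59^2.
φ(3481) = 59^1·(59−1) = 3422.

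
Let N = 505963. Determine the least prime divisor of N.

29

505963 is odd.
Digit sum 28, not divisible by 3.
Ends in 3: not divisible by 5.
7: 505963 = 7·72280 + 3
11: 505963 = 11·45996 + 7
13: 505963 = 13·38920 + 3
17: 505963 = 17·29762 + 9
19: 505963 = 19·26629 + 12
23: 505963 = 23·21998 + 9
29: 505963 = 29·17447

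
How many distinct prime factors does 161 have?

2

161 = 7 · 23
161 = 7 · 23, which has 2 distinct prime factors.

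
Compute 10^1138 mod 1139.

10^1 ≡ 10 (mod 1139)
10^2 ≡ 10^2 = 100 ≡ 100 (mod 1139)
10^4 ≡ 100^2 = 10000 ≡ 888 (mod 1139)
10^8 ≡ 888^2 = 788544 ≡ 356 (mod 1139)
10^16 ≡ 356^2 = 126736 ≡ 307 (mod 1139)
10^32 ≡ 307^2 = 94249 ≡ 851 (mod 1139)
10^64 ≡ 851^2 = 724201 ≡ 936 (mod 1139)
10^128 ≡ 936^2 = 876096 ≡ 205 (mod 1139)
10^256 ≡ 205^2 = 42025 ≡ 1021 (mod 1139)
10^512 ≡ 1021^2 = 1042441 ≡ 256 (mod 1139)
10^1024 ≡ 256^2 = 65536 ≡ 613 (mod 1139)
1138 = 1024 + 64 + 32 + 16 + 2 in binary powers of 2.
So 10^1138 ≡ 613 · 936 · 851 · 307 · 100 ≡ 508 (mod 1139).
Since 508 ≠ 1, base 10 is a Fermat witness: 1139 is composite.

508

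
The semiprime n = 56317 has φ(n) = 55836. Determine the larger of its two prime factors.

283

φ(n) = (p−1)(q−1) = n − (p+q) + 1, so p + q = 56317 − 55836 + 1 = 482.
p and q are the roots of t² − 482t + 56317 = 0.
Discriminant: 482² − 4·56317 = 232324 − 225268 = 7056; √7056 = 84.
q = (482 − 84)/2 = 199, p = (482 + 84)/2 = 283.
Check: 199 · 283 = 56317.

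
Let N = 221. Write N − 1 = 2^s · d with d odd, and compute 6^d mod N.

221 − 1 = 220 = 2^2 · 55, so d = 55.
6^1 ≡ 6 (mod 221)
6^2 ≡ 6^2 = 36 ≡ 36 (mod 221)
6^4 ≡ 36^2 = 1296 ≡ 191 (mod 221)
6^8 ≡ 191^2 = 36481 ≡ 16 (mod 221)
6^16 ≡ 16^2 = 256 ≡ 35 (mod 221)
6^32 ≡ 35^2 = 1225 ≡ 120 (mod 221)
55 = 32 + 16 + 4 + 2 + 1 in binary powers of 2.
So 6^55 ≡ 120 · 35 · 191 · 36 · 6 ≡ 150 (mod 221).
Squaring chain: 150 → 179; never reaches −1, so base 6 is a Miller–Rabin witness that 221 is composite.

150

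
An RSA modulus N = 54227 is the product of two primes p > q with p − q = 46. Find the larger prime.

257

Since p = q + 46, we have 54227 = q(q + 46), so q² + 46q − 54227 = 0.
Discriminant: 46² + 4·54227 = 2116 + 216908 = 219024; √219024 = 468.
q = (−46 + 468)/2 = 211, and p = q + 46 = 257.
Check: 211 · 257 = 54227.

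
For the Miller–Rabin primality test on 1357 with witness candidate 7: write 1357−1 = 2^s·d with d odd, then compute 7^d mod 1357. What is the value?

1357 − 1 = 1356 = 2^2 · 339, so d = 339.
7^1 ≡ 7 (mod 1357)
7^2 ≡ 7^2 = 49 ≡ 49 (mod 1357)
7^4 ≡ 49^2 = 2401 ≡ 1044 (mod 1357)
7^8 ≡ 1044^2 = 1089936 ≡ 265 (mod 1357)
7^16 ≡ 265^2 = 70225 ≡ 1018 (mod 1357)
7^32 ≡ 1018^2 = 1036324 ≡ 933 (mod 1357)
7^64 ≡ 933^2 = 870489 ≡ 652 (mod 1357)
7^128 ≡ 652^2 = 425104 ≡ 363 (mod 1357)
7^256 ≡ 363^2 = 131769 ≡ 140 (mod 1357)
339 = 256 + 64 + 16 + 2 + 1 in binary powers of 2.
So 7^339 ≡ 140 · 652 · 1018 · 49 · 7 ≡ 84 (mod 1357).
Squaring chain: 84 → 271; never reaches −1, so base 7 is a Miller–Rabin witness that 1357 is composite.

84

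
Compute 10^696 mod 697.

10^1 ≡ 10 (mod 697)
10^2 ≡ 10^2 = 100 ≡ 100 (mod 697)
10^4 ≡ 100^2 = 10000 ≡ 242 (mod 697)
10^8 ≡ 242^2 = 58564 ≡ 16 (mod 697)
10^16 ≡ 16^2 = 256 ≡ 256 (mod 697)
10^32 ≡ 256^2 = 65536 ≡ 18 (mod 697)
10^64 ≡ 18^2 = 324 ≡ 324 (mod 697)
10^128 ≡ 324^2 = 104976 ≡ 426 (mod 697)
10^256 ≡ 426^2 = 181476 ≡ 256 (mod 697)
10^512 ≡ 256^2 = 65536 ≡ 18 (mod 697)
696 = 512 + 128 + 32 + 16 + 8 in binary powers of 2.
So 10^696 ≡ 18 · 426 · 18 · 256 · 16 ≡ 543 (mod 697).
Since 543 ≠ 1, base 10 is a Fermat witness: 697 is composite.

543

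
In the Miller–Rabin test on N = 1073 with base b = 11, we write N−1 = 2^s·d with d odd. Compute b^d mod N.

1073 − 1 = 1072 = 2^4 · 67, so d = 67.
11^1 ≡ 11 (mod 1073)
11^2 ≡ 11^2 = 121 ≡ 121 (mod 1073)
11^4 ≡ 121^2 = 14641 ≡ 692 (mod 1073)
11^8 ≡ 692^2 = 478864 ≡ 306 (mod 1073)
11^16 ≡ 306^2 = 93636 ≡ 285 (mod 1073)
11^32 ≡ 285^2 = 81225 ≡ 750 (mod 1073)
11^64 ≡ 750^2 = 562500 ≡ 248 (mod 1073)
67 = 64 + 2 + 1 in binary powers of 2.
So 11^67 ≡ 248 · 121 · 11 ≡ 677 (mod 1073).
Squaring chain: 677 → 158 → 285 → 750; never reaches −1, so base 11 is a Miller–Rabin witness that 1073 is composite.

677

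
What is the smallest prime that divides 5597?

5597 is odd.
Digit sum 26, not divisible by 3.
Ends in 7: not divisible by 5.
7: 5597 = 7·799 + 4
11: 5597 = 11·508 + 9
13: 5597 = 13·430 + 7
17: 5597 = 17·329 + 4
19: 5597 = 19·294 + 11
23: 5597 = 23·243 + 8
29: 5597 = 29·193

29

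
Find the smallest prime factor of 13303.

13303 is odd.
Digit sum 10, not divisible by 3.
Ends in 3: not divisible by 5.
7: 13303 = 7·1900 + 3
11: 13303 = 11·1209 + 4
13: 13303 = 13·1023 + 4
17: 13303 = 17·782 + 9
19: 13303 = 19·700 + 3
23: 13303 = 23·578 + 9
29: 13303 = 29·458 + 21
31: 13303 = 31·429 + 4
37: 13303 = 37·359 + 20
41: 13303 = 41·324 + 19
43: 13303 = 43·309 + 16
47: 13303 = 47·283 + 2
53: 13303 = 53·251

53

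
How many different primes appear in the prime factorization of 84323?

3

84323 = 37 · 2279
2279 = 43 · 53
84323 = 37 · 43 · 53, which has 3 distinct prime factors.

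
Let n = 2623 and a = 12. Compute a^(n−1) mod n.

12^1 ≡ 12 (mod 2623)
12^2 ≡ 12^2 = 144 ≡ 144 (mod 2623)
12^4 ≡ 144^2 = 20736 ≡ 2375 (mod 2623)
12^8 ≡ 2375^2 = 5640625 ≡ 1175 (mod 2623)
12^16 ≡ 1175^2 = 1380625 ≡ 927 (mod 2623)
12^32 ≡ 927^2 = 859329 ≡ 1608 (mod 2623)
12^64 ≡ 1608^2 = 2585664 ≡ 2009 (mod 2623)
12^128 ≡ 2009^2 = 4036081 ≡ 1907 (mod 2623)
12^256 ≡ 1907^2 = 3636649 ≡ 1171 (mod 2623)
12^512 ≡ 1171^2 = 1371241 ≡ 2035 (mod 2623)
12^1024 ≡ 2035^2 = 4141225 ≡ 2131 (mod 2623)
12^2048 ≡ 2131^2 = 4541161 ≡ 748 (mod 2623)
2622 = 2048 + 512 + 32 + 16 + 8 + 4 + 2 in binary powers of 2.
So 12^2622 ≡ 748 · 2035 · 1608 · 927 · 1175 · 2375 · 144 ≡ 790 (mod 2623).
Since 790 ≠ 1, base 12 is a Fermat witness: 2623 is composite.

790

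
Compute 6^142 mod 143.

6^1 ≡ 6 (mod 143)
6^2 ≡ 6^2 = 36 ≡ 36 (mod 143)
6^4 ≡ 36^2 = 1296 ≡ 9 (mod 143)
6^8 ≡ 9^2 = 81 ≡ 81 (mod 143)
6^16 ≡ 81^2 = 6561 ≡ 126 (mod 143)
6^32 ≡ 126^2 = 15876 ≡ 3 (mod 143)
6^64 ≡ 3^2 = 9 ≡ 9 (mod 143)
6^128 ≡ 9^2 = 81 ≡ 81 (mod 143)
142 = 128 + 8 + 4 + 2 in binary powers of 2.
So 6^142 ≡ 81 · 81 · 9 · 36 ≡ 69 (mod 143).
Since 69 ≠ 1, base 6 is a Fermat witness: 143 is composite.

69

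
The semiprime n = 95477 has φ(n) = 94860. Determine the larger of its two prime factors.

φ(n) = (p−1)(q−1) = n − (p+q) + 1, so p + q = 95477 − 94860 + 1 = 618.
p and q are the roots of t² − 618t + 95477 = 0.
Discriminant: 618² − 4·95477 = 381924 − 381908 = 16; √16 = 4.
q = (618 − 4)/2 = 307, p = (618 + 4)/2 = 311.
Check: 307 · 311 = 95477.

311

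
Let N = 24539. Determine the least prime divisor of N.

53

24539 is odd.
Digit sum 23, not divisible by 3.
Ends in 9: not divisible by 5.
7: 24539 = 7·3505 + 4
11: 24539 = 11·2230 + 9
13: 24539 = 13·1887 + 8
17: 24539 = 17·1443 + 8
19: 24539 = 19·1291 + 10
23: 24539 = 23·1066 + 21
29: 24539 = 29·846 + 5
31: 24539 = 31·791 + 18
37: 24539 = 37·663 + 8
41: 24539 = 41·598 + 21
43: 24539 = 43·570 + 29
47: 24539 = 47·522 + 5
53: 24539 = 53·463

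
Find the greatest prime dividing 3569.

83

3569 = 43 · 83
83 is prime.
So 3569 = 43 · 83; the largest prime factor is 83.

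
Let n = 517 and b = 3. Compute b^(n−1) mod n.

487

3^1 ≡ 3 (mod 517)
3^2 ≡ 3^2 = 9 ≡ 9 (mod 517)
3^4 ≡ 9^2 = 81 ≡ 81 (mod 517)
3^8 ≡ 81^2 = 6561 ≡ 357 (mod 517)
3^16 ≡ 357^2 = 127449 ≡ 267 (mod 517)
3^32 ≡ 267^2 = 71289 ≡ 460 (mod 517)
3^64 ≡ 460^2 = 211600 ≡ 147 (mod 517)
3^128 ≡ 147^2 = 21609 ≡ 412 (mod 517)
3^256 ≡ 412^2 = 169744 ≡ 168 (mod 517)
3^512 ≡ 168^2 = 28224 ≡ 306 (mod 517)
516 = 512 + 4 in binary powers of 2.
So 3^516 ≡ 306 · 81 ≡ 487 (mod 517).
Since 487 ≠ 1, base 3 is a Fermat witness: 517 is composite.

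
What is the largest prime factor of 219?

73

219 = 3 · 73
73 is prime.
So 219 = 3 · 73; the largest prime factor is 73.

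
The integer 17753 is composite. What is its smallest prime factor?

41

17753 is odd.
Digit sum 23, not divisible by 3.
Ends in 3: not divisible by 5.
7: 17753 = 7·2536 + 1
11: 17753 = 11·1613 + 10
13: 17753 = 13·1365 + 8
17: 17753 = 17·1044 + 5
19: 17753 = 19·934 + 7
23: 17753 = 23·771 + 20
29: 17753 = 29·612 + 5
31: 17753 = 31·572 + 21
37: 17753 = 37·479 + 30
41: 17753 = 41·433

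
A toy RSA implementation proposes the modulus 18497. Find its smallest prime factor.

53

18497 is odd.
Digit sum 29, not divisible by 3.
Ends in 7: not divisible by 5.
7: 18497 = 7·2642 + 3
11: 18497 = 11·1681 + 6
13: 18497 = 13·1422 + 11
17: 18497 = 17·1088 + 1
19: 18497 = 19·973 + 10
23: 18497 = 23·804 + 5
29: 18497 = 29·637 + 24
31: 18497 = 31·596 + 21
37: 18497 = 37·499 + 34
41: 18497 = 41·451 + 6
43: 18497 = 43·430 + 7
47: 18497 = 47·393 + 26
53: 18497 = 53·349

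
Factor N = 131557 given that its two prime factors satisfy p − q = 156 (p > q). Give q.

Since p = q + 156, we have 131557 = q(q + 156), so q² + 156q − 131557 = 0.
Discriminant: 156² + 4·131557 = 24336 + 526228 = 550564; √550564 = 742.
q = (−156 + 742)/2 = 293, and p = q + 156 = 449.
Check: 293 · 449 = 131557.

293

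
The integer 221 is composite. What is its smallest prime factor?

221 is odd.
Digit sum 5, not divisible by 3.
Ends in 1: not divisible by 5.
7: 221 = 7·31 + 4
11: 221 = 11·20 + 1
13: 221 = 13·17

13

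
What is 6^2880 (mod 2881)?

6^1 ≡ 6 (mod 2881)
6^2 ≡ 6^2 = 36 ≡ 36 (mod 2881)
6^4 ≡ 36^2 = 1296 ≡ 1296 (mod 2881)
6^8 ≡ 1296^2 = 1679616 ≡ 2874 (mod 2881)
6^16 ≡ 2874^2 = 8259876 ≡ 49 (mod 2881)
6^32 ≡ 49^2 = 2401 ≡ 2401 (mod 2881)
6^64 ≡ 2401^2 = 5764801 ≡ 2801 (mod 2881)
6^128 ≡ 2801^2 = 7845601 ≡ 638 (mod 2881)
6^256 ≡ 638^2 = 407044 ≡ 823 (mod 2881)
6^512 ≡ 823^2 = 677329 ≡ 294 (mod 2881)
6^1024 ≡ 294^2 = 86436 ≡ 6 (mod 2881)
6^2048 ≡ 6^2 = 36 ≡ 36 (mod 2881)
2880 = 2048 + 512 + 256 + 64 in binary powers of 2.
So 6^2880 ≡ 36 · 294 · 823 · 2801 ≡ 2839 (mod 2881).
Since 2839 ≠ 1, base 6 is a Fermat witness: 2881 is composite.

2839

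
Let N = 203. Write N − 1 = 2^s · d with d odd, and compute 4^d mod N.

93

203 − 1 = 202 = 2^1 · 101, so d = 101.
4^1 ≡ 4 (mod 203)
4^2 ≡ 4^2 = 16 ≡ 16 (mod 203)
4^4 ≡ 16^2 = 256 ≡ 53 (mod 203)
4^8 ≡ 53^2 = 2809 ≡ 170 (mod 203)
4^16 ≡ 170^2 = 28900 ≡ 74 (mod 203)
4^32 ≡ 74^2 = 5476 ≡ 198 (mod 203)
4^64 ≡ 198^2 = 39204 ≡ 25 (mod 203)
101 = 64 + 32 + 4 + 1 in binary powers of 2.
So 4^101 ≡ 25 · 198 · 53 · 4 ≡ 93 (mod 203).
Squaring chain: 93; never reaches −1, so base 4 is a Miller–Rabin witness that 203 is composite.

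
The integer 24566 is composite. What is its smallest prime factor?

24566 is even: 2 divides it.

2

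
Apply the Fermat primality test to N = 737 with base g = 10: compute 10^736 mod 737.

10^1 ≡ 10 (mod 737)
10^2 ≡ 10^2 = 100 ≡ 100 (mod 737)
10^4 ≡ 100^2 = 10000 ≡ 419 (mod 737)
10^8 ≡ 419^2 = 175561 ≡ 155 (mod 737)
10^16 ≡ 155^2 = 24025 ≡ 441 (mod 737)
10^32 ≡ 441^2 = 194481 ≡ 650 (mod 737)
10^64 ≡ 650^2 = 422500 ≡ 199 (mod 737)
10^128 ≡ 199^2 = 39601 ≡ 540 (mod 737)
10^256 ≡ 540^2 = 291600 ≡ 485 (mod 737)
10^512 ≡ 485^2 = 235225 ≡ 122 (mod 737)
736 = 512 + 128 + 64 + 32 in binary powers of 2.
So 10^736 ≡ 122 · 540 · 199 · 650 ≡ 23 (mod 737).
Since 23 ≠ 1, base 10 is a Fermat witness: 737 is composite.

23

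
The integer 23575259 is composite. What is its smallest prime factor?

79

23575259 is odd.
Digit sum 38, not divisible by 3.
Ends in 9: not divisible by 5.
7: 23575259 = 7·3367894 + 1
11: 23575259 = 11·2143205 + 4
13: 23575259 = 13·1813481 + 6
17: 23575259 = 17·1386779 + 16
19: 23575259 = 19·1240803 + 2
23: 23575259 = 23·1025011 + 6
29: 23575259 = 29·812939 + 28
31: 23575259 = 31·760492 + 7
37: 23575259 = 37·637169 + 6
41: 23575259 = 41·575006 + 13
43: 23575259 = 43·548261 + 36
47: 23575259 = 47·501601 + 12
53: 23575259 = 53·444816 + 11
59: 23575259 = 59·399580 + 39
61: 23575259 = 61·386479 + 40
67: 23575259 = 67·351869 + 36
71: 23575259 = 71·332045 + 64
73: 23575259 = 73·322948 + 55
79: 23575259 = 79·298421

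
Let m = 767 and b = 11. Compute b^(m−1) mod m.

11^1 ≡ 11 (mod 767)
11^2 ≡ 11^2 = 121 ≡ 121 (mod 767)
11^4 ≡ 121^2 = 14641 ≡ 68 (mod 767)
11^8 ≡ 68^2 = 4624 ≡ 22 (mod 767)
11^16 ≡ 22^2 = 484 ≡ 484 (mod 767)
11^32 ≡ 484^2 = 234256 ≡ 321 (mod 767)
11^64 ≡ 321^2 = 103041 ≡ 263 (mod 767)
11^128 ≡ 263^2 = 69169 ≡ 139 (mod 767)
11^256 ≡ 139^2 = 19321 ≡ 146 (mod 767)
11^512 ≡ 146^2 = 21316 ≡ 607 (mod 767)
766 = 512 + 128 + 64 + 32 + 16 + 8 + 4 + 2 in binary powers of 2.
So 11^766 ≡ 607 · 139 · 263 · 321 · 484 · 22 · 68 · 121 ≡ 257 (mod 767).
Since 257 ≠ 1, base 11 is a Fermat witness: 767 is composite.

257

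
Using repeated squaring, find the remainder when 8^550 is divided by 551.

8^1 ≡ 8 (mod 551)
8^2 ≡ 8^2 = 64 ≡ 64 (mod 551)
8^4 ≡ 64^2 = 4096 ≡ 239 (mod 551)
8^8 ≡ 239^2 = 57121 ≡ 368 (mod 551)
8^16 ≡ 368^2 = 135424 ≡ 429 (mod 551)
8^32 ≡ 429^2 = 184041 ≡ 7 (mod 551)
8^64 ≡ 7^2 = 49 ≡ 49 (mod 551)
8^128 ≡ 49^2 = 2401 ≡ 197 (mod 551)
8^256 ≡ 197^2 = 38809 ≡ 239 (mod 551)
8^512 ≡ 239^2 = 57121 ≡ 368 (mod 551)
550 = 512 + 32 + 4 + 2 in binary powers of 2.
So 8^550 ≡ 368 · 7 · 239 · 64 ≡ 486 (mod 551).
Since 486 ≠ 1, base 8 is a Fermat witness: 551 is composite.

486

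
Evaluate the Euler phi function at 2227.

Factor: 2227 = 17 · 131.
φ(2227) = (17−1) · (131−1) = 16 · 130 = 2080.

2080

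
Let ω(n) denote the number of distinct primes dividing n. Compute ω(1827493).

3

1827493 = 29^2 · 2173
2173 = 41 · 53
1827493 = 29^2 · 41 · 53, which has 3 distinct prime factors.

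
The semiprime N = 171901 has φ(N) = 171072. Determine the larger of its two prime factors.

433

φ(n) = (p−1)(q−1) = n − (p+q) + 1, so p + q = 171901 − 171072 + 1 = 830.
p and q are the roots of t² − 830t + 171901 = 0.
Discriminant: 830² − 4·171901 = 688900 − 687604 = 1296; √1296 = 36.
q = (830 − 36)/2 = 397, p = (830 + 36)/2 = 433.
Check: 397 · 433 = 171901.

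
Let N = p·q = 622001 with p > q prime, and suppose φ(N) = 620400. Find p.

941

φ(n) = (p−1)(q−1) = n − (p+q) + 1, so p + q = 622001 − 620400 + 1 = 1602.
p and q are the roots of t² − 1602t + 622001 = 0.
Discriminant: 1602² − 4·622001 = 2566404 − 2488004 = 78400; √78400 = 280.
q = (1602 − 280)/2 = 661, p = (1602 + 280)/2 = 941.
Check: 661 · 941 = 622001.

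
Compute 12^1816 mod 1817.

1553

12^1 ≡ 12 (mod 1817)
12^2 ≡ 12^2 = 144 ≡ 144 (mod 1817)
12^4 ≡ 144^2 = 20736 ≡ 749 (mod 1817)
12^8 ≡ 749^2 = 561001 ≡ 1365 (mod 1817)
12^16 ≡ 1365^2 = 1863225 ≡ 800 (mod 1817)
12^32 ≡ 800^2 = 640000 ≡ 416 (mod 1817)
12^64 ≡ 416^2 = 173056 ≡ 441 (mod 1817)
12^128 ≡ 441^2 = 194481 ≡ 62 (mod 1817)
12^256 ≡ 62^2 = 3844 ≡ 210 (mod 1817)
12^512 ≡ 210^2 = 44100 ≡ 492 (mod 1817)
12^1024 ≡ 492^2 = 242064 ≡ 403 (mod 1817)
1816 = 1024 + 512 + 256 + 16 + 8 in binary powers of 2.
So 12^1816 ≡ 403 · 492 · 210 · 800 · 1365 ≡ 1553 (mod 1817).
Since 1553 ≠ 1, base 12 is a Fermat witness: 1817 is composite.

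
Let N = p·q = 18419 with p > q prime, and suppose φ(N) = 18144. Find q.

φ(n) = (p−1)(q−1) = n − (p+q) + 1, so p + q = 18419 − 18144 + 1 = 276.
p and q are the roots of t² − 276t + 18419 = 0.
Discriminant: 276² − 4·18419 = 76176 − 73676 = 2500; √2500 = 50.
q = (276 − 50)/2 = 113, p = (276 + 50)/2 = 163.
Check: 113 · 163 = 18419.

113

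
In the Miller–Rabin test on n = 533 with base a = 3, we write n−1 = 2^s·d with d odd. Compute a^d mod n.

120

533 − 1 = 532 = 2^2 · 133, so d = 133.
3^1 ≡ 3 (mod 533)
3^2 ≡ 3^2 = 9 ≡ 9 (mod 533)
3^4 ≡ 9^2 = 81 ≡ 81 (mod 533)
3^8 ≡ 81^2 = 6561 ≡ 165 (mod 533)
3^16 ≡ 165^2 = 27225 ≡ 42 (mod 533)
3^32 ≡ 42^2 = 1764 ≡ 165 (mod 533)
3^64 ≡ 165^2 = 27225 ≡ 42 (mod 533)
3^128 ≡ 42^2 = 1764 ≡ 165 (mod 533)
133 = 128 + 4 + 1 in binary powers of 2.
So 3^133 ≡ 165 · 81 · 3 ≡ 120 (mod 533).
Squaring chain: 120 → 9; never reaches −1, so base 3 is a Miller–Rabin witness that 533 is composite.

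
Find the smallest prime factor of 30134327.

30134327 is odd.
Digit sum 23, not divisible by 3.
Ends in 7: not divisible by 5.
7: 30134327 = 7·4304903 + 6
11: 30134327 = 11·2739484 + 3
13: 30134327 = 13·2318025 + 2
17: 30134327 = 17·1772607 + 8
19: 30134327 = 19·1586017 + 4
23: 30134327 = 23·1310188 + 3
29: 30134327 = 29·1039114 + 21
31: 30134327 = 31·972075 + 2
37: 30134327 = 37·814441 + 10
41: 30134327 = 41·734983 + 24
43: 30134327 = 43·700798 + 13
47: 30134327 = 47·641155 + 42
53: 30134327 = 53·568572 + 11
59: 30134327 = 59·510751 + 18
61: 30134327 = 61·494005 + 22
67: 30134327 = 67·449766 + 5
71: 30134327 = 71·424427 + 10
73: 30134327 = 73·412799

73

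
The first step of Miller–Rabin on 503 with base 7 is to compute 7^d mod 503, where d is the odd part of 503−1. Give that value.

1

503 − 1 = 502 = 2^1 · 251, so d = 251.
7^1 ≡ 7 (mod 503)
7^2 ≡ 7^2 = 49 ≡ 49 (mod 503)
7^4 ≡ 49^2 = 2401 ≡ 389 (mod 503)
7^8 ≡ 389^2 = 151321 ≡ 421 (mod 503)
7^16 ≡ 421^2 = 177241 ≡ 185 (mod 503)
7^32 ≡ 185^2 = 34225 ≡ 21 (mod 503)
7^64 ≡ 21^2 = 441 ≡ 441 (mod 503)
7^128 ≡ 441^2 = 194481 ≡ 323 (mod 503)
251 = 128 + 64 + 32 + 16 + 8 + 2 + 1 in binary powers of 2.
So 7^251 ≡ 323 · 441 · 21 · 185 · 421 · 49 · 7 ≡ 1 (mod 503).
Since 7^d ≡ 1 (mod 503), base 7 does not prove 503 composite.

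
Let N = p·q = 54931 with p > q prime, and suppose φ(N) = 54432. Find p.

337

φ(n) = (p−1)(q−1) = n − (p+q) + 1, so p + q = 54931 − 54432 + 1 = 500.
p and q are the roots of t² − 500t + 54931 = 0.
Discriminant: 500² − 4·54931 = 250000 − 219724 = 30276; √30276 = 174.
q = (500 − 174)/2 = 163, p = (500 + 174)/2 = 337.
Check: 163 · 337 = 54931.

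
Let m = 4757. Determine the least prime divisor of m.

4757 is odd.
Digit sum 23, not divisible by 3.
Ends in 7: not divisible by 5.
7: 4757 = 7·679 + 4
11: 4757 = 11·432 + 5
13: 4757 = 13·365 + 12
17: 4757 = 17·279 + 14
19: 4757 = 19·250 + 7
23: 4757 = 23·206 + 19
29: 4757 = 29·164 + 1
31: 4757 = 31·153 + 14
37: 4757 = 37·128 + 21
41: 4757 = 41·116 + 1
43: 4757 = 43·110 + 27
47: 4757 = 47·101 + 10
53: 4757 = 53·89 + 40
59: 4757 = 59·80 + 37
61: 4757 = 61·77 + 60
67: 4757 = 67·71

67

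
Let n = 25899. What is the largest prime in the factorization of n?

25899 = 3 · 8633
8633 = 89 · 97
97 is prime.
So 25899 = 3 · 89 · 97; the largest prime factor is 97.

97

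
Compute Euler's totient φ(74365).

58512

Factor: 74365 = 5 · 107 · 139.
φ(74365) = (5−1) · (107−1) · (139−1) = 4 · 106 · 138 = 58512.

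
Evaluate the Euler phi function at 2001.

1232

Factor: 2001 = 3 · 23 · 29.
φ(2001) = (3−1) · (23−1) · (29−1) = 2 · 22 · 28 = 1232.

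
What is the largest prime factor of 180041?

180041 = 43 · 4187
4187 = 53 · 79
79 is prime.
So 180041 = 43 · 53 · 79; the largest prime factor is 79.

79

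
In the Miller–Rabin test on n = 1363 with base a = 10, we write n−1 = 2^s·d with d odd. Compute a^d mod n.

1265

1363 − 1 = 1362 = 2^1 · 681, so d = 681.
10^1 ≡ 10 (mod 1363)
10^2 ≡ 10^2 = 100 ≡ 100 (mod 1363)
10^4 ≡ 100^2 = 10000 ≡ 459 (mod 1363)
10^8 ≡ 459^2 = 210681 ≡ 779 (mod 1363)
10^16 ≡ 779^2 = 606841 ≡ 306 (mod 1363)
10^32 ≡ 306^2 = 93636 ≡ 952 (mod 1363)
10^64 ≡ 952^2 = 906304 ≡ 1272 (mod 1363)
10^128 ≡ 1272^2 = 1617984 ≡ 103 (mod 1363)
10^256 ≡ 103^2 = 10609 ≡ 1068 (mod 1363)
10^512 ≡ 1068^2 = 1140624 ≡ 1156 (mod 1363)
681 = 512 + 128 + 32 + 8 + 1 in binary powers of 2.
So 10^681 ≡ 1156 · 103 · 952 · 779 · 10 ≡ 1265 (mod 1363).
Squaring chain: 1265; never reaches −1, so base 10 is a Miller–Rabin witness that 1363 is composite.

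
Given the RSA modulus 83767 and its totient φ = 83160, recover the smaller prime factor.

φ(n) = (p−1)(q−1) = n − (p+q) + 1, so p + q = 83767 − 83160 + 1 = 608.
p and q are the roots of t² − 608t + 83767 = 0.
Discriminant: 608² − 4·83767 = 369664 − 335068 = 34596; √34596 = 186.
q = (608 − 186)/2 = 211, p = (608 + 186)/2 = 397.
Check: 211 · 397 = 83767.

211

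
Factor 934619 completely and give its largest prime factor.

73

934619 = 7 · 133517
133517 = 31 · 4307
4307 = 59 · 73
73 is prime.
So 934619 = 7 · 31 · 59 · 73; the largest prime factor is 73.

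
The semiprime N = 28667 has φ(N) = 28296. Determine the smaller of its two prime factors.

109

φ(n) = (p−1)(q−1) = n − (p+q) + 1, so p + q = 28667 − 28296 + 1 = 372.
p and q are the roots of t² − 372t + 28667 = 0.
Discriminant: 372² − 4·28667 = 138384 − 114668 = 23716; √23716 = 154.
q = (372 − 154)/2 = 109, p = (372 + 154)/2 = 263.
Check: 109 · 263 = 28667.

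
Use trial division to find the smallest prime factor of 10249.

37

10249 is odd.
Digit sum 16, not divisible by 3.
Ends in 9: not divisible by 5.
7: 10249 = 7·1464 + 1
11: 10249 = 11·931 + 8
13: 10249 = 13·788 + 5
17: 10249 = 17·602 + 15
19: 10249 = 19·539 + 8
23: 10249 = 23·445 + 14
29: 10249 = 29·353 + 12
31: 10249 = 31·330 + 19
37: 10249 = 37·277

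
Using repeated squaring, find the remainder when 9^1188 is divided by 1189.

9^1 ≡ 9 (mod 1189)
9^2 ≡ 9^2 = 81 ≡ 81 (mod 1189)
9^4 ≡ 81^2 = 6561 ≡ 616 (mod 1189)
9^8 ≡ 616^2 = 379456 ≡ 165 (mod 1189)
9^16 ≡ 165^2 = 27225 ≡ 1067 (mod 1189)
9^32 ≡ 1067^2 = 1138489 ≡ 616 (mod 1189)
9^64 ≡ 616^2 = 379456 ≡ 165 (mod 1189)
9^128 ≡ 165^2 = 27225 ≡ 1067 (mod 1189)
9^256 ≡ 1067^2 = 1138489 ≡ 616 (mod 1189)
9^512 ≡ 616^2 = 379456 ≡ 165 (mod 1189)
9^1024 ≡ 165^2 = 27225 ≡ 1067 (mod 1189)
1188 = 1024 + 128 + 32 + 4 in binary powers of 2.
So 9^1188 ≡ 1067 · 1067 · 616 · 616 ≡ 575 (mod 1189).
Since 575 ≠ 1, base 9 is a Fermat witness: 1189 is composite.

575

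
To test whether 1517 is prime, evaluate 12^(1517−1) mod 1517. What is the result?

127

12^1 ≡ 12 (mod 1517)
12^2 ≡ 12^2 = 144 ≡ 144 (mod 1517)
12^4 ≡ 144^2 = 20736 ≡ 1015 (mod 1517)
12^8 ≡ 1015^2 = 1030225 ≡ 182 (mod 1517)
12^16 ≡ 182^2 = 33124 ≡ 1267 (mod 1517)
12^32 ≡ 1267^2 = 1605289 ≡ 303 (mod 1517)
12^64 ≡ 303^2 = 91809 ≡ 789 (mod 1517)
12^128 ≡ 789^2 = 622521 ≡ 551 (mod 1517)
12^256 ≡ 551^2 = 303601 ≡ 201 (mod 1517)
12^512 ≡ 201^2 = 40401 ≡ 959 (mod 1517)
12^1024 ≡ 959^2 = 919681 ≡ 379 (mod 1517)
1516 = 1024 + 256 + 128 + 64 + 32 + 8 + 4 in binary powers of 2.
So 12^1516 ≡ 379 · 201 · 551 · 789 · 303 · 182 · 1015 ≡ 127 (mod 1517).
Since 127 ≠ 1, base 12 is a Fermat witness: 1517 is composite.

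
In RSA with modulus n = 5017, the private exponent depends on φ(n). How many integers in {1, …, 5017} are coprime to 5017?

Factor: 5017 = 29 · 173.
φ(5017) = (29−1) · (173−1) = 28 · 172 = 4816.

4816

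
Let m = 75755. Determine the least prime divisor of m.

75755 is odd.
Digit sum 29, not divisible by 3.
Ends in 5: divisible by 5.

5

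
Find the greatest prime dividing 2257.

2257 = 37 · 61
61 is prime.
So 2257 = 37 · 61; the largest prime factor is 61.

61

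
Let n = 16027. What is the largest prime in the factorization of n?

16027 = 11 · 1457
1457 = 31 · 47
47 is prime.
So 16027 = 11 · 31 · 47; the largest prime factor is 47.

47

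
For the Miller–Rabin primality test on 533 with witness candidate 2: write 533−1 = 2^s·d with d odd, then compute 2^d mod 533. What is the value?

197

533 − 1 = 532 = 2^2 · 133, so d = 133.
2^1 ≡ 2 (mod 533)
2^2 ≡ 2^2 = 4 ≡ 4 (mod 533)
2^4 ≡ 4^2 = 16 ≡ 16 (mod 533)
2^8 ≡ 16^2 = 256 ≡ 256 (mod 533)
2^16 ≡ 256^2 = 65536 ≡ 510 (mod 533)
2^32 ≡ 510^2 = 260100 ≡ 529 (mod 533)
2^64 ≡ 529^2 = 279841 ≡ 16 (mod 533)
2^128 ≡ 16^2 = 256 ≡ 256 (mod 533)
133 = 128 + 4 + 1 in binary powers of 2.
So 2^133 ≡ 256 · 16 · 2 ≡ 197 (mod 533).
Squaring chain: 197 → 433; never reaches −1, so base 2 is a Miller–Rabin witness that 533 is composite.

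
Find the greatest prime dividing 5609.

5609 = 71 · 79
79 is prime.
So 5609 = 71 · 79; the largest prime factor is 79.

79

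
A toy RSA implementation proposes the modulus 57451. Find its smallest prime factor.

73

57451 is odd.
Digit sum 22, not divisible by 3.
Ends in 1: not divisible by 5.
7: 57451 = 7·8207 + 2
11: 57451 = 11·5222 + 9
13: 57451 = 13·4419 + 4
17: 57451 = 17·3379 + 8
19: 57451 = 19·3023 + 14
23: 57451 = 23·2497 + 20
29: 57451 = 29·1981 + 2
31: 57451 = 31·1853 + 8
37: 57451 = 37·1552 + 27
41: 57451 = 41·1401 + 10
43: 57451 = 43·1336 + 3
47: 57451 = 47·1222 + 17
53: 57451 = 53·1083 + 52
59: 57451 = 59·973 + 44
61: 57451 = 61·941 + 50
67: 57451 = 67·857 + 32
71: 57451 = 71·809 + 12
73: 57451 = 73·787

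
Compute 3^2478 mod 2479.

2452

3^1 ≡ 3 (mod 2479)
3^2 ≡ 3^2 = 9 ≡ 9 (mod 2479)
3^4 ≡ 9^2 = 81 ≡ 81 (mod 2479)
3^8 ≡ 81^2 = 6561 ≡ 1603 (mod 2479)
3^16 ≡ 1603^2 = 2569609 ≡ 1365 (mod 2479)
3^32 ≡ 1365^2 = 1863225 ≡ 1496 (mod 2479)
3^64 ≡ 1496^2 = 2238016 ≡ 1958 (mod 2479)
3^128 ≡ 1958^2 = 3833764 ≡ 1230 (mod 2479)
3^256 ≡ 1230^2 = 1512900 ≡ 710 (mod 2479)
3^512 ≡ 710^2 = 504100 ≡ 863 (mod 2479)
3^1024 ≡ 863^2 = 744769 ≡ 1069 (mod 2479)
3^2048 ≡ 1069^2 = 1142761 ≡ 2421 (mod 2479)
2478 = 2048 + 256 + 128 + 32 + 8 + 4 + 2 in binary powers of 2.
So 3^2478 ≡ 2421 · 710 · 1230 · 1496 · 1603 · 81 · 9 ≡ 2452 (mod 2479).
Since 2452 ≠ 1, base 3 is a Fermat witness: 2479 is composite.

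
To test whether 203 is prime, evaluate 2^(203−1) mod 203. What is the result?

2^1 ≡ 2 (mod 203)
2^2 ≡ 2^2 = 4 ≡ 4 (mod 203)
2^4 ≡ 4^2 = 16 ≡ 16 (mod 203)
2^8 ≡ 16^2 = 256 ≡ 53 (mod 203)
2^16 ≡ 53^2 = 2809 ≡ 170 (mod 203)
2^32 ≡ 170^2 = 28900 ≡ 74 (mod 203)
2^64 ≡ 74^2 = 5476 ≡ 198 (mod 203)
2^128 ≡ 198^2 = 39204 ≡ 25 (mod 203)
202 = 128 + 64 + 8 + 2 in binary powers of 2.
So 2^202 ≡ 25 · 198 · 53 · 4 ≡ 93 (mod 203).
Since 93 ≠ 1, base 2 is a Fermat witness: 203 is composite.

93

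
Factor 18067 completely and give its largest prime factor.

18067 = 7 · 2581
2581 = 29 · 89
89 is prime.
So 18067 = 7 · 29 · 89; the largest prime factor is 89.

89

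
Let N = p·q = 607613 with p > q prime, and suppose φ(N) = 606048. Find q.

φ(n) = (p−1)(q−1) = n − (p+q) + 1, so p + q = 607613 − 606048 + 1 = 1566.
p and q are the roots of t² − 1566t + 607613 = 0.
Discriminant: 1566² − 4·607613 = 2452356 − 2430452 = 21904; √21904 = 148.
q = (1566 − 148)/2 = 709, p = (1566 + 148)/2 = 857.
Check: 709 · 857 = 607613.

709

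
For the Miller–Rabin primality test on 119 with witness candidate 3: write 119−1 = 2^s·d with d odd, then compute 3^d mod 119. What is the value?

75

119 − 1 = 118 = 2^1 · 59, so d = 59.
3^1 ≡ 3 (mod 119)
3^2 ≡ 3^2 = 9 ≡ 9 (mod 119)
3^4 ≡ 9^2 = 81 ≡ 81 (mod 119)
3^8 ≡ 81^2 = 6561 ≡ 16 (mod 119)
3^16 ≡ 16^2 = 256 ≡ 18 (mod 119)
3^32 ≡ 18^2 = 324 ≡ 86 (mod 119)
59 = 32 + 16 + 8 + 2 + 1 in binary powers of 2.
So 3^59 ≡ 86 · 18 · 16 · 9 · 3 ≡ 75 (mod 119).
Squaring chain: 75; never reaches −1, so base 3 is a Miller–Rabin witness that 119 is composite.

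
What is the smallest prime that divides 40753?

83

40753 is odd.
Digit sum 19, not divisible by 3.
Ends in 3: not divisible by 5.
7: 40753 = 7·5821 + 6
11: 40753 = 11·3704 + 9
13: 40753 = 13·3134 + 11
17: 40753 = 17·2397 + 4
19: 40753 = 19·2144 + 17
23: 40753 = 23·1771 + 20
29: 40753 = 29·1405 + 8
31: 40753 = 31·1314 + 19
37: 40753 = 37·1101 + 16
41: 40753 = 41·993 + 40
43: 40753 = 43·947 + 32
47: 40753 = 47·867 + 4
53: 40753 = 53·768 + 49
59: 40753 = 59·690 + 43
61: 40753 = 61·668 + 5
67: 40753 = 67·608 + 17
71: 40753 = 71·573 + 70
73: 40753 = 73·558 + 19
79: 40753 = 79·515 + 68
83: 40753 = 83·491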